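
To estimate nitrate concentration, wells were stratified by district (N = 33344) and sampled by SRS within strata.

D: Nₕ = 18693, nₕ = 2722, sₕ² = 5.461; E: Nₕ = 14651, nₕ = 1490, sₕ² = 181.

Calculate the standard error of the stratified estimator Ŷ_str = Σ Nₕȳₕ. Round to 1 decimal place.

Var(Ŷ_str) = Σₕ Nₕ²(1 − fₕ)sₕ²/nₕ.
D: 18693²·(1 − 2722/18693)·5.461/2722 = 598956.35.
E: 14651²·(1 − 1490/14651)·181/1490 = 2.3423321 × 10^7.
Sum = 2.4022277 × 10^7.
SE = √(2.4022277 × 10^7) = 4901.3.

4901.3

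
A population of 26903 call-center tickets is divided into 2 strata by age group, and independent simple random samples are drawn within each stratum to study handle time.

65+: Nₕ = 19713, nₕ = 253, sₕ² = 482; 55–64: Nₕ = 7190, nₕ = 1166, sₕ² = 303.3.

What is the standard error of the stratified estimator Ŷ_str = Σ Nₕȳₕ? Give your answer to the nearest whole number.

27242

Var(Ŷ_str) = Σₕ Nₕ²(1 − fₕ)sₕ²/nₕ.
65+: 19713²·(1 − 253/19713)·482/253 = 7.3083961 × 10^8.
55–64: 7190²·(1 − 1166/7190)·303.3/1166 = 1.1266466 × 10^7.
Sum = 7.4210608 × 10^8.
SE = √(7.4210608 × 10^8) = 27242.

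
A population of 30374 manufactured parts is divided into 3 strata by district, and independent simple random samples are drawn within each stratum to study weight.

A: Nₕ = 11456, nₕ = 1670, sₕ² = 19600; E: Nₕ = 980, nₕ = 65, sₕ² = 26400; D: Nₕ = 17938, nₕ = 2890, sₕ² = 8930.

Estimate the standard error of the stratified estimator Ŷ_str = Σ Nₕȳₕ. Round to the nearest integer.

Var(Ŷ_str) = Σₕ Nₕ²(1 − fₕ)sₕ²/nₕ.
A: 11456²·(1 − 1670/11456)·19600/1670 = 1.3157634 × 10^9.
E: 980²·(1 − 65/980)·26400/65 = 3.6419815 × 10^8.
D: 17938²·(1 − 2890/17938)·8930/2890 = 8.3407752 × 10^8.
Sum = 2.5140391 × 10^9.
SE = √(2.5140391 × 10^9) = 50140.

50140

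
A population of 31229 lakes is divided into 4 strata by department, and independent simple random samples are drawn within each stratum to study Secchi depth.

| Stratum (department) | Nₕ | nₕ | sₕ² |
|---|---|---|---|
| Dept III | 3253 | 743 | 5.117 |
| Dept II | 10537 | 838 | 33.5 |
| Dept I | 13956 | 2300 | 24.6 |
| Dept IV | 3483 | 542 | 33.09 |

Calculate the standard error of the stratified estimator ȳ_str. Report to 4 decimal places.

0.0817

Var(ȳ_str) = Σₕ Wₕ²(1 − fₕ)sₕ²/nₕ with Wₕ = Nₕ/N, N = 31229.
Dept III: Wₕ = 0.10416600; term = 0.10416600²·(1 − 0.22840455)·5.117/743 = 5.765915 × 10^-5.
Dept II: Wₕ = 0.33741074; term = 0.33741074²·(1 − 0.07952928)·33.5/838 = 0.0041891757.
Dept I: Wₕ = 0.44689231; term = 0.44689231²·(1 − 0.16480367)·24.6/2300 = 0.0017840278.
Dept IV: Wₕ = 0.11153095; term = 0.11153095²·(1 − 0.15561298)·33.09/542 = 6.4125361 × 10^-4.
Sum = 0.0066721163.
SE = √(0.0066721163) = 0.0817.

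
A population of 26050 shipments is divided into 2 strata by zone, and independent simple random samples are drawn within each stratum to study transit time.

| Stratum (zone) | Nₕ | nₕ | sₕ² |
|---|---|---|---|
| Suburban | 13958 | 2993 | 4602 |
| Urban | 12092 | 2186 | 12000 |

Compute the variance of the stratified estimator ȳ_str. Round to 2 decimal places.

1.32

Var(ȳ_str) = Σₕ Wₕ²(1 − fₕ)sₕ²/nₕ with Wₕ = Nₕ/N, N = 26050.
Suburban: Wₕ = 0.53581574; term = 0.53581574²·(1 − 0.21442900)·4602/2993 = 0.34678178.
Urban: Wₕ = 0.46418426; term = 0.46418426²·(1 − 0.18078068)·12000/2186 = 0.96897394.
Sum = 1.3157557.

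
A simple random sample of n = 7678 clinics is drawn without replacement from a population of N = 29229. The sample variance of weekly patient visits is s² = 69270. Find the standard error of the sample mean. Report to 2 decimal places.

Under SRS without replacement, Var(ȳ) = (1 − f)·s²/n with f = n/N = 7678/29229 = 0.26268432.
Var(ȳ) = (1 − 0.26268432)·69270/7678 = 0.73731568·9.0218807 = 6.6519741.
SE(ȳ) = √(6.6519741) = 2.58.

2.58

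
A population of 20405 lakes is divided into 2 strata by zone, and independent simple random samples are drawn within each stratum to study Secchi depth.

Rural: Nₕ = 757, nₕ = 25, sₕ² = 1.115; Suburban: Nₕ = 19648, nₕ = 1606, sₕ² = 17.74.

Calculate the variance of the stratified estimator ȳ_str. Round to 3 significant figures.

0.00946

Var(ȳ_str) = Σₕ Wₕ²(1 − fₕ)sₕ²/nₕ with Wₕ = Nₕ/N, N = 20405.
Rural: Wₕ = 0.03709875; term = 0.03709875²·(1 − 0.03302510)·1.115/25 = 5.9356546 × 10^-5.
Suburban: Wₕ = 0.96290125; term = 0.96290125²·(1 − 0.08173860)·17.74/1606 = 0.0094045475.
Sum = 0.009463904.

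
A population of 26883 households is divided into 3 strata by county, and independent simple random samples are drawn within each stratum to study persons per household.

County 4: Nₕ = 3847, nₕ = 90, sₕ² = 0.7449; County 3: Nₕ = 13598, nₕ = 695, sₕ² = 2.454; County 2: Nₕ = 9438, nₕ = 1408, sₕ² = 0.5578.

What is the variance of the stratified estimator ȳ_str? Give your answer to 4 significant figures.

Var(ȳ_str) = Σₕ Wₕ²(1 − fₕ)sₕ²/nₕ with Wₕ = Nₕ/N, N = 26883.
County 4: Wₕ = 0.14310159; term = 0.14310159²·(1 − 0.02339485)·0.7449/90 = 1.6552492 × 10^-4.
County 3: Wₕ = 0.50582152; term = 0.50582152²·(1 − 0.05111046)·2.454/695 = 8.5723526 × 10^-4.
County 2: Wₕ = 0.35107689; term = 0.35107689²·(1 − 0.14918415)·0.5578/1408 = 4.1544727 × 10^-5.
Sum = 0.0010643049.

0.001064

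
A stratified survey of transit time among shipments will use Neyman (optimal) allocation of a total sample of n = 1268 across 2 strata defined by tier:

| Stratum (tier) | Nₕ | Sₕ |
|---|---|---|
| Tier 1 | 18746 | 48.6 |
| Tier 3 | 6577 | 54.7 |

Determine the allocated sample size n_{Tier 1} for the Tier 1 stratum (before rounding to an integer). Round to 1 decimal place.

Neyman allocation: nₕ = n·NₕSₕ / Σⱼ NⱼSⱼ.
Σ NⱼSⱼ = 18746·48.6 + 6577·54.7 = 1.2708175 × 10^6.
n_{Tier 1} = 1268·18746·48.6 / (1.2708175 × 10^6) = 909.0.

909.0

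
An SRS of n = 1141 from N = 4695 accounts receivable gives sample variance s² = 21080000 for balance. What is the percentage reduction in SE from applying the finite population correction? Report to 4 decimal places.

12.9957

f = n/N = 1141/4695 = 0.24302449.
SE_no-fpc = √(s²/n) = 135.92285; SE_fpc = √((1−f)s²/n) = 118.25878.
Ratio = √(1−f) = 0.87004339. Reduction = 100·(1 − 0.87004339) = 12.9957%.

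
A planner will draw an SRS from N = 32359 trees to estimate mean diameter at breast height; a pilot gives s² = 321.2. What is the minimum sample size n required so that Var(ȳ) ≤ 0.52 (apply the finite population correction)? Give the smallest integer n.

607

Without fpc, n₀ = s²/D = 321.2/0.52 = 617.6923.
With fpc, (1 − n/N)·s²/n ≤ D requires n ≥ n₀/(1 + n₀/N) = 617.6923/(1 + 617.6923/32359) = 606.1222.
Rounding up, n = 607.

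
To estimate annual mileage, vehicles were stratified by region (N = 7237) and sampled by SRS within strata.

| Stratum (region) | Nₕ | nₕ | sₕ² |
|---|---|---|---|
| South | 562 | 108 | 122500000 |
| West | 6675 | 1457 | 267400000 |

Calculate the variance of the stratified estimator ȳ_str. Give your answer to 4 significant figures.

127600

Var(ȳ_str) = Σₕ Wₕ²(1 − fₕ)sₕ²/nₕ with Wₕ = Nₕ/N, N = 7237.
South: Wₕ = 0.07765649; term = 0.07765649²·(1 − 0.19217082)·122500000/108 = 5525.7007.
West: Wₕ = 0.92234351; term = 0.92234351²·(1 − 0.21827715)·267400000/1457 = 122050.64.
Sum = 127576.34.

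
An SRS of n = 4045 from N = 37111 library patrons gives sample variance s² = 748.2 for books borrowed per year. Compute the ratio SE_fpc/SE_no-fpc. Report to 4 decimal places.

0.9439

f = n/N = 4045/37111 = 0.10899733.
SE_no-fpc = √(s²/n) = 0.43008034; SE_fpc = √((1−f)s²/n) = 0.40596547.
Ratio = √(1−f) = 0.94392938.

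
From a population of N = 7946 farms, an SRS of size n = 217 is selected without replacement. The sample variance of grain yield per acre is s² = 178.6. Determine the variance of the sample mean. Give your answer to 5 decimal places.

0.80056

Under SRS without replacement, Var(ȳ) = (1 − f)·s²/n with f = n/N = 217/7946 = 0.02730934.
Var(ȳ) = (1 − 0.02730934)·178.6/217 = 0.97269066·0.82304147 = 0.80056476.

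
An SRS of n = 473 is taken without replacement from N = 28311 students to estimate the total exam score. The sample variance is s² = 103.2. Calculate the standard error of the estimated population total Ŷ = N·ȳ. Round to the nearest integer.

Var(Ŷ) = N²·Var(ȳ) = N²·(1 − n/N)·s²/n.
f = 473/28311 = 0.01670729; Var(ȳ) = 0.98329271·103.2/473 = 0.21453659.
Var(Ŷ) = 28311² · 0.21453659 = 1.7195381 × 10^8.
SE(Ŷ) = √(1.7195381 × 10^8) = 13113.

13113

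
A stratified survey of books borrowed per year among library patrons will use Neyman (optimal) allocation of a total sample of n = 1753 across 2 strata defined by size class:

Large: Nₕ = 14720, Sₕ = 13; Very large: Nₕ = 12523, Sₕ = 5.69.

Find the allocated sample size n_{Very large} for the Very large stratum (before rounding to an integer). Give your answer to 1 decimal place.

475.6

Neyman allocation: nₕ = n·NₕSₕ / Σⱼ NⱼSⱼ.
Σ NⱼSⱼ = 14720·13 + 12523·5.69 = 262615.87.
n_{Very large} = 1753·12523·5.69 / 262615.87 = 475.6.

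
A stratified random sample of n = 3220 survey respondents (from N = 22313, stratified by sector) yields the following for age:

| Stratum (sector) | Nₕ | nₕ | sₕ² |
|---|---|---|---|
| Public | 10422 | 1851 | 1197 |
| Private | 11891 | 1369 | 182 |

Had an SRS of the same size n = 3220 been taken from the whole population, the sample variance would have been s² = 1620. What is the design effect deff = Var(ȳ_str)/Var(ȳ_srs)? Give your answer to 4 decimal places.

Var(ȳ_str) = Σ Wₕ²(1−fₕ)sₕ²/nₕ with Wₕ = Nₕ/22313:
  Public: (10422/22313)²·(1−1851/10422)·1197/1851 = 0.11602574
  Private: (11891/22313)²·(1−1369/11891)·182/1369 = 0.033409401
  → Var(ȳ_str) = 0.14943514.
Var(ȳ_srs) = (1 − 3220/22313)·1620/3220 = 0.43050218.
deff = 0.14943514 / 0.43050218 = 0.3471.

0.3471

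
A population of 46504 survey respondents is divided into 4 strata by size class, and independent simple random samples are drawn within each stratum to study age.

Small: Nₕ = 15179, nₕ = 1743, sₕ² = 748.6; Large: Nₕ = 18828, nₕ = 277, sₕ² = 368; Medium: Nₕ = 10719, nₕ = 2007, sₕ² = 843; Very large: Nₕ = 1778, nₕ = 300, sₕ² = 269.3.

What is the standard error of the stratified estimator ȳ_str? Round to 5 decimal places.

Var(ȳ_str) = Σₕ Wₕ²(1 − fₕ)sₕ²/nₕ with Wₕ = Nₕ/N, N = 46504.
Small: Wₕ = 0.32640203; term = 0.32640203²·(1 − 0.11482970)·748.6/1743 = 0.040502793.
Large: Wₕ = 0.40486840; term = 0.40486840²·(1 − 0.01471213)·368/277 = 0.21456503.
Medium: Wₕ = 0.23049630; term = 0.23049630²·(1 − 0.18723762)·843/2007 = 0.018137262.
Very large: Wₕ = 0.03823327; term = 0.03823327²·(1 − 0.16872891)·269.3/300 = 0.0010907888.
Sum = 0.27429587.
SE = √(0.27429587) = 0.52373.

0.52373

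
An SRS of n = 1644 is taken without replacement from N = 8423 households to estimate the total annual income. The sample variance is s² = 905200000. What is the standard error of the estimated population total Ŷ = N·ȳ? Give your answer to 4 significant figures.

5.607 × 10^6

Var(Ŷ) = N²·Var(ȳ) = N²·(1 − n/N)·s²/n.
f = 1644/8423 = 0.19517986; Var(ȳ) = 0.80482014·905200000/1644 = 443140.62.
Var(Ŷ) = 8423² · 443140.62 = 3.1439466 × 10^13.
SE(Ŷ) = √(3.1439466 × 10^13) = 5.607 × 10^6.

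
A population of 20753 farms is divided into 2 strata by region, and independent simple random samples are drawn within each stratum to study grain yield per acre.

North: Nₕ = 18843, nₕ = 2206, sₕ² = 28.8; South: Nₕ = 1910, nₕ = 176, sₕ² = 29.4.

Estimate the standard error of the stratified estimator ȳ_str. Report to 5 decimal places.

Var(ȳ_str) = Σₕ Wₕ²(1 − fₕ)sₕ²/nₕ with Wₕ = Nₕ/N, N = 20753.
North: Wₕ = 0.90796511; term = 0.90796511²·(1 − 0.11707265)·28.8/2206 = 0.0095027712.
South: Wₕ = 0.09203489; term = 0.09203489²·(1 − 0.09214660)·29.4/176 = 0.0012845628.
Sum = 0.010787334.
SE = √(0.010787334) = 0.10386.

0.10386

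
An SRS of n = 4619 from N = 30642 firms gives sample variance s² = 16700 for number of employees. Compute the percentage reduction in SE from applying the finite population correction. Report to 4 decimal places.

f = n/N = 4619/30642 = 0.15074081.
SE_no-fpc = √(s²/n) = 1.9014471; SE_fpc = √((1−f)s²/n) = 1.7522835.
Ratio = √(1−f) = 0.92155260. Reduction = 100·(1 − 0.92155260) = 7.8447%.

7.8447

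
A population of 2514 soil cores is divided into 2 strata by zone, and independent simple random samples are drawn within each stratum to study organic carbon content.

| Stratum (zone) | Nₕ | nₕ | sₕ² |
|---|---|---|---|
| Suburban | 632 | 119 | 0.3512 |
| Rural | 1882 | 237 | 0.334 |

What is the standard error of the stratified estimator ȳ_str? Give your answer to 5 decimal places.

Var(ȳ_str) = Σₕ Wₕ²(1 − fₕ)sₕ²/nₕ with Wₕ = Nₕ/N, N = 2514.
Suburban: Wₕ = 0.25139220; term = 0.25139220²·(1 − 0.18829114)·0.3512/119 = 1.5139497 × 10^-4.
Rural: Wₕ = 0.74860780; term = 0.74860780²·(1 − 0.12592986)·0.334/237 = 6.903242 × 10^-4.
Sum = 8.4171917 × 10^-4.
SE = √(8.4171917 × 10^-4) = 0.02901.

0.02901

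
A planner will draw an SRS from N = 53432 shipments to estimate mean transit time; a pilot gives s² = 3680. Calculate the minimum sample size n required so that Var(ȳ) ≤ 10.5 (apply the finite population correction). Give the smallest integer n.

349

Without fpc, n₀ = s²/D = 3680/10.5 = 350.4762.
With fpc, (1 − n/N)·s²/n ≤ D requires n ≥ n₀/(1 + n₀/N) = 350.4762/(1 + 350.4762/53432) = 348.1923.
Rounding up, n = 349.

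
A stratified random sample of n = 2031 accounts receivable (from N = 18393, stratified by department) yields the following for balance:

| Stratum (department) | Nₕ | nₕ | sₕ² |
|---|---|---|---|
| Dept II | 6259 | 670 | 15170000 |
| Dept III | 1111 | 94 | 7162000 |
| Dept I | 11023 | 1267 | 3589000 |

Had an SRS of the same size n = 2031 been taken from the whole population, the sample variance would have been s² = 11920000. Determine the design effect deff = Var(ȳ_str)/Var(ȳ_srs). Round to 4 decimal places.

Var(ȳ_str) = Σ Wₕ²(1−fₕ)sₕ²/nₕ with Wₕ = Nₕ/18393:
  Dept II: (6259/18393)²·(1−670/6259)·15170000/670 = 2341.2333
  Dept III: (1111/18393)²·(1−94/1111)·7162000/94 = 254.46985
  Dept I: (11023/18393)²·(1−1267/11023)·3589000/1267 = 900.45767
  → Var(ȳ_str) = 3496.1608.
Var(ȳ_srs) = (1 − 2031/18393)·11920000/2031 = 5220.9574.
deff = 3496.1608 / 5220.9574 = 0.6696.

0.6696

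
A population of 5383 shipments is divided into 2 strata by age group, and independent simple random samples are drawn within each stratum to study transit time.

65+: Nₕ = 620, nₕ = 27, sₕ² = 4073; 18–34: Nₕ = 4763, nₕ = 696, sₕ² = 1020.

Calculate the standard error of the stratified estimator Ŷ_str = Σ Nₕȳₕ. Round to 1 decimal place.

9157.0

Var(Ŷ_str) = Σₕ Nₕ²(1 − fₕ)sₕ²/nₕ.
65+: 620²·(1 − 27/620)·4073/27 = 5.5462192 × 10^7.
18–34: 4763²·(1 − 696/4763)·1020/696 = 2.8388712 × 10^7.
Sum = 8.3850904 × 10^7.
SE = √(8.3850904 × 10^7) = 9157.0.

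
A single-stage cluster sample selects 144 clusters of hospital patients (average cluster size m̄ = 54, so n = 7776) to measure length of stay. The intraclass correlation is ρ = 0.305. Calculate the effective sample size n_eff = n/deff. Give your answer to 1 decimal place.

453.0

deff = 1 + (54 − 1)·0.305 = 1 + 16.165 = 17.165.
n_eff = 7776 / 17.165 = 453.0.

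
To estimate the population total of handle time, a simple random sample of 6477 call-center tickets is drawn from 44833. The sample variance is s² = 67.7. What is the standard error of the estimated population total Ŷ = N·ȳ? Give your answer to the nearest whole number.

Var(Ŷ) = N²·Var(ȳ) = N²·(1 − n/N)·s²/n.
f = 6477/44833 = 0.14446948; Var(ȳ) = 0.85553052·67.7/6477 = 0.0089423215.
Var(Ŷ) = 44833² · 0.0089423215 = 1.7974047 × 10^7.
SE(Ŷ) = √(1.7974047 × 10^7) = 4240.

4240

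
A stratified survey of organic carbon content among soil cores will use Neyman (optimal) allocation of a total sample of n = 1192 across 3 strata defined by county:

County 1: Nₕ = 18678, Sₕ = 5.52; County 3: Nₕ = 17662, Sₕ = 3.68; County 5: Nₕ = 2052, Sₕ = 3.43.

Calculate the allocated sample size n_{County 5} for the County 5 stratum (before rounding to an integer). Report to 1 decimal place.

47.9

Neyman allocation: nₕ = n·NₕSₕ / Σⱼ NⱼSⱼ.
Σ NⱼSⱼ = 18678·5.52 + 17662·3.68 + 2052·3.43 = 175137.08.
n_{County 5} = 1192·2052·3.43 / 175137.08 = 47.9.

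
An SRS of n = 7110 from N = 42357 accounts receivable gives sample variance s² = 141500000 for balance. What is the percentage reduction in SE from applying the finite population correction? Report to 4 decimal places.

f = n/N = 7110/42357 = 0.16785891.
SE_no-fpc = √(s²/n) = 141.07284; SE_fpc = √((1−f)s²/n) = 128.68914.
Ratio = √(1−f) = 0.91221767. Reduction = 100·(1 − 0.91221767) = 8.7782%.

8.7782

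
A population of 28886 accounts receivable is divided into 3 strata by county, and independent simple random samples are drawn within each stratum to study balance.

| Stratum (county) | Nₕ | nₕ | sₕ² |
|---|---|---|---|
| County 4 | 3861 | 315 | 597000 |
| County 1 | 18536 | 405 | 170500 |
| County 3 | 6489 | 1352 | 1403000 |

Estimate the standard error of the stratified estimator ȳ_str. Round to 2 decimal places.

15.56

Var(ȳ_str) = Σₕ Wₕ²(1 − fₕ)sₕ²/nₕ with Wₕ = Nₕ/N, N = 28886.
County 4: Wₕ = 0.13366337; term = 0.13366337²·(1 − 0.08158508)·597000/315 = 31.097645.
County 1: Wₕ = 0.64169494; term = 0.64169494²·(1 − 0.02184937)·170500/405 = 169.56348.
County 3: Wₕ = 0.22464169; term = 0.22464169²·(1 − 0.20835260)·1403000/1352 = 41.456583.
Sum = 242.11771.
SE = √(242.11771) = 15.56.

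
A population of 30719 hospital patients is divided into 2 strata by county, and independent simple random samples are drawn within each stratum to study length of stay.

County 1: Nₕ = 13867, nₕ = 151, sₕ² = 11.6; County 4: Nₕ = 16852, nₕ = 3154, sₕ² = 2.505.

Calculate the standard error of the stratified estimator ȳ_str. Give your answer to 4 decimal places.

Var(ȳ_str) = Σₕ Wₕ²(1 − fₕ)sₕ²/nₕ with Wₕ = Nₕ/N, N = 30719.
County 1: Wₕ = 0.45141443; term = 0.45141443²·(1 − 0.01088916)·11.6/151 = 0.015483776.
County 4: Wₕ = 0.54858557; term = 0.54858557²·(1 − 0.18715879)·2.505/3154 = 1.9428555 × 10^-4.
Sum = 0.015678062.
SE = √(0.015678062) = 0.1252.

0.1252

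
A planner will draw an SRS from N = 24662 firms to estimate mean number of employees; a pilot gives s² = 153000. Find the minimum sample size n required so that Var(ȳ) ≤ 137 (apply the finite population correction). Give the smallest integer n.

1069

Without fpc, n₀ = s²/D = 153000/137 = 1116.7883.
With fpc, (1 − n/N)·s²/n ≤ D requires n ≥ n₀/(1 + n₀/N) = 1116.7883/(1 + 1116.7883/24662) = 1068.4068.
Rounding up, n = 1069.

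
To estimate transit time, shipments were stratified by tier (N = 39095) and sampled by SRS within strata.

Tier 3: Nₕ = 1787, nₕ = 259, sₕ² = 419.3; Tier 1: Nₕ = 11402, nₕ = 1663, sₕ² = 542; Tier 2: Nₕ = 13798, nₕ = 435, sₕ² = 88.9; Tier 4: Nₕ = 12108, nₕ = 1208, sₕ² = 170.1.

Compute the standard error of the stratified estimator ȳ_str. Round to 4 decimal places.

0.2518

Var(ȳ_str) = Σₕ Wₕ²(1 − fₕ)sₕ²/nₕ with Wₕ = Nₕ/N, N = 39095.
Tier 3: Wₕ = 0.04570917; term = 0.04570917²·(1 − 0.14493565)·419.3/259 = 0.002892215.
Tier 1: Wₕ = 0.29164855; term = 0.29164855²·(1 − 0.14585160)·542/1663 = 0.023678817.
Tier 2: Wₕ = 0.35293516; term = 0.35293516²·(1 − 0.03152631)·88.9/435 = 0.024654158.
Tier 4: Wₕ = 0.30970712; term = 0.30970712²·(1 − 0.09976875)·170.1/1208 = 0.012158888.
Sum = 0.063384078.
SE = √(0.063384078) = 0.2518.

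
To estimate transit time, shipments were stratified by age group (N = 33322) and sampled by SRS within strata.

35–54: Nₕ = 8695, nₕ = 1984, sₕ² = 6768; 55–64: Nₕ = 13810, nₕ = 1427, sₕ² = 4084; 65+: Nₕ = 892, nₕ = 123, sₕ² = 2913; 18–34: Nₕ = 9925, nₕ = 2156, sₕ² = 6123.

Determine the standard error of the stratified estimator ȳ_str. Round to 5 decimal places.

Var(ȳ_str) = Σₕ Wₕ²(1 − fₕ)sₕ²/nₕ with Wₕ = Nₕ/N, N = 33322.
35–54: Wₕ = 0.26093872; term = 0.26093872²·(1 − 0.22817711)·6768/1984 = 0.17927238.
55–64: Wₕ = 0.41444091; term = 0.41444091²·(1 − 0.10333092)·4084/1427 = 0.44077727.
65+: Wₕ = 0.02676910; term = 0.02676910²·(1 − 0.13789238)·2913/123 = 0.014630678.
18–34: Wₕ = 0.29785127; term = 0.29785127²·(1 − 0.21722922)·6123/2156 = 0.19721912.
Sum = 0.83189945.
SE = √(0.83189945) = 0.91209.

0.91209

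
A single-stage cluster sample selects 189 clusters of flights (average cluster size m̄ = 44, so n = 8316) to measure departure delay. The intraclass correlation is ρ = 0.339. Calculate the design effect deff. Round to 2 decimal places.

deff = 1 + (44 − 1)·0.339 = 1 + 14.577 = 15.577.

15.58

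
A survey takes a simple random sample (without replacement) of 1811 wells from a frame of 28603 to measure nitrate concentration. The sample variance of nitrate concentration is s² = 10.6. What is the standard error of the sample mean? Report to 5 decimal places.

0.07404

Under SRS without replacement, Var(ȳ) = (1 − f)·s²/n with f = n/N = 1811/28603 = 0.06331504.
Var(ȳ) = (1 − 0.06331504)·10.6/1811 = 0.93668496·0.0058531198 = 0.0054825293.
SE(ȳ) = √(0.0054825293) = 0.07404.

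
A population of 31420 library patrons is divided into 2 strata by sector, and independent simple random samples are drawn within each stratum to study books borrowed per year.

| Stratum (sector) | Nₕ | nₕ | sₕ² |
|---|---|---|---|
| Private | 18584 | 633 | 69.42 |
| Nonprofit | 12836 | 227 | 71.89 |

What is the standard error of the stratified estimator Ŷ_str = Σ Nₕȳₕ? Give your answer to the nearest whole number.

9372

Var(Ŷ_str) = Σₕ Nₕ²(1 − fₕ)sₕ²/nₕ.
Private: 18584²·(1 − 633/18584)·69.42/633 = 3.6585479 × 10^7.
Nonprofit: 12836²·(1 − 227/12836)·71.89/227 = 5.1256976 × 10^7.
Sum = 8.7842455 × 10^7.
SE = √(8.7842455 × 10^7) = 9372.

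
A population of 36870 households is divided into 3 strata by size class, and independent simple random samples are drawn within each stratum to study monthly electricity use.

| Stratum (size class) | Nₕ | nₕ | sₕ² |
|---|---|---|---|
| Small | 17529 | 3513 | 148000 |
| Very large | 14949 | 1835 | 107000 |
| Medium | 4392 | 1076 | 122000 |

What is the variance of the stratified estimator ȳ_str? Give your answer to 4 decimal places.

17.2379

Var(ȳ_str) = Σₕ Wₕ²(1 − fₕ)sₕ²/nₕ with Wₕ = Nₕ/N, N = 36870.
Small: Wₕ = 0.47542718; term = 0.47542718²·(1 − 0.20041075)·148000/3513 = 7.614099.
Very large: Wₕ = 0.40545159; term = 0.40545159²·(1 − 0.12275069)·107000/1835 = 8.4090852.
Medium: Wₕ = 0.11912124; term = 0.11912124²·(1 − 0.24499089)·122000/1076 = 1.2147255.
Sum = 17.23791.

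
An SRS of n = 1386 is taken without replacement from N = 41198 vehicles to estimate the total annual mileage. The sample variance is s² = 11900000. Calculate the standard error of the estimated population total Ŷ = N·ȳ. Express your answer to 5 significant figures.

3.7526 × 10^6

Var(Ŷ) = N²·Var(ȳ) = N²·(1 − n/N)·s²/n.
f = 1386/41198 = 0.03364241; Var(ȳ) = 0.96635759·11900000/1386 = 8297.0096.
Var(Ŷ) = 41198² · 8297.0096 = 1.4082309 × 10^13.
SE(Ŷ) = √(1.4082309 × 10^13) = 3.7526 × 10^6.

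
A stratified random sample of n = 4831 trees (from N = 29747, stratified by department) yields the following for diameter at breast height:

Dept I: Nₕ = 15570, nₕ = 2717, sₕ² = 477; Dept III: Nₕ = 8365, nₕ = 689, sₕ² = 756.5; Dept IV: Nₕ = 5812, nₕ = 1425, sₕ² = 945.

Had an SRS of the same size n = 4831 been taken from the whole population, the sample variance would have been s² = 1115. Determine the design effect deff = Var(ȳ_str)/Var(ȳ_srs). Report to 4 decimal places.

Var(ȳ_str) = Σ Wₕ²(1−fₕ)sₕ²/nₕ with Wₕ = Nₕ/29747:
  Dept I: (15570/29747)²·(1−2717/15570)·477/2717 = 0.039704114
  Dept III: (8365/29747)²·(1−689/8365)·756.5/689 = 0.079671735
  Dept IV: (5812/29747)²·(1−1425/5812)·945/1425 = 0.019108379
  → Var(ȳ_str) = 0.13848423.
Var(ȳ_srs) = (1 − 4831/29747)·1115/4831 = 0.19331831.
deff = 0.13848423 / 0.19331831 = 0.7164.

0.7164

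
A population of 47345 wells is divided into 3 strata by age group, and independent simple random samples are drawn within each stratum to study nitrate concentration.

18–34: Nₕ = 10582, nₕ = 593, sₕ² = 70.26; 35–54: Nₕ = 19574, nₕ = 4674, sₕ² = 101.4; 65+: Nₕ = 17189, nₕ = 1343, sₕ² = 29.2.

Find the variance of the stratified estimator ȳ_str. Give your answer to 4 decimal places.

Var(ȳ_str) = Σₕ Wₕ²(1 − fₕ)sₕ²/nₕ with Wₕ = Nₕ/N, N = 47345.
18–34: Wₕ = 0.22350829; term = 0.22350829²·(1 − 0.05603856)·70.26/593 = 0.0055872098.
35–54: Wₕ = 0.41343331; term = 0.41343331²·(1 − 0.23878614)·101.4/4674 = 0.0028227139.
65+: Wₕ = 0.36305840; term = 0.36305840²·(1 − 0.07813136)·29.2/1343 = 0.002641976.
Sum = 0.0110519.

0.0111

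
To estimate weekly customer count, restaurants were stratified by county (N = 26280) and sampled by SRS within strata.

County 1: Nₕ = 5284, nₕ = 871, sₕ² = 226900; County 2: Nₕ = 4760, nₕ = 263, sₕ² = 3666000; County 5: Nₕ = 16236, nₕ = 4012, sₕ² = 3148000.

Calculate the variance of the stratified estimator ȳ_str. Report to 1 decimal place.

Var(ȳ_str) = Σₕ Wₕ²(1 − fₕ)sₕ²/nₕ with Wₕ = Nₕ/N, N = 26280.
County 1: Wₕ = 0.20106545; term = 0.20106545²·(1 − 0.16483724)·226900/871 = 8.7955369.
County 2: Wₕ = 0.18112633; term = 0.18112633²·(1 − 0.05525210)·3666000/263 = 432.03192.
County 5: Wₕ = 0.61780822; term = 0.61780822²·(1 − 0.24710520)·3148000/4012 = 225.48386.
Sum = 666.31132.

666.3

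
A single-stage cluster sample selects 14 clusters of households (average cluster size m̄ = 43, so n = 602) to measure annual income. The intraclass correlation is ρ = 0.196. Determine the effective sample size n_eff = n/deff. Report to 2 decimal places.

65.21

deff = 1 + (43 − 1)·0.196 = 1 + 8.232 = 9.232.
n_eff = 602 / 9.232 = 65.21.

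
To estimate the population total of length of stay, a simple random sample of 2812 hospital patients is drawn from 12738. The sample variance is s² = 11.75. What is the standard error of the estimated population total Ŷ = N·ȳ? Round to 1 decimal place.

Var(Ŷ) = N²·Var(ȳ) = N²·(1 − n/N)·s²/n.
f = 2812/12738 = 0.22075679; Var(ȳ) = 0.77924321·11.75/2812 = 0.0032560838.
Var(Ŷ) = 12738² · 0.0032560838 = 528321.23.
SE(Ŷ) = √(528321.23) = 726.9.

726.9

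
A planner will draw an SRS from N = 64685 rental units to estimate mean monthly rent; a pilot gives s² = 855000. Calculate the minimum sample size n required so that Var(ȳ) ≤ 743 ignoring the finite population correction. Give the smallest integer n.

1151

Without fpc, n₀ = s²/D = 855000/743 = 1150.7402.
Rounding up, n = 1151.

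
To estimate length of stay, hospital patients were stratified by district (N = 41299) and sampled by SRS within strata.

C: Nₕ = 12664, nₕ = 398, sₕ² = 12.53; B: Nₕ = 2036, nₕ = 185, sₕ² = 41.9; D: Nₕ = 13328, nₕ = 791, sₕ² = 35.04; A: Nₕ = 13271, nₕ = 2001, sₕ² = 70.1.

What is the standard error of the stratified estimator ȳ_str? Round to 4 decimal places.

Var(ȳ_str) = Σₕ Wₕ²(1 − fₕ)sₕ²/nₕ with Wₕ = Nₕ/N, N = 41299.
C: Wₕ = 0.30664181; term = 0.30664181²·(1 − 0.03142767)·12.53/398 = 0.0028672317.
B: Wₕ = 0.04929901; term = 0.04929901²·(1 − 0.09086444)·41.9/185 = 5.004347 × 10^-4.
D: Wₕ = 0.32271968; term = 0.32271968²·(1 − 0.05934874)·35.04/791 = 0.0043397744.
A: Wₕ = 0.32133950; term = 0.32133950²·(1 − 0.15077990)·70.1/2001 = 0.0030719873.
Sum = 0.010779428.
SE = √(0.010779428) = 0.1038.

0.1038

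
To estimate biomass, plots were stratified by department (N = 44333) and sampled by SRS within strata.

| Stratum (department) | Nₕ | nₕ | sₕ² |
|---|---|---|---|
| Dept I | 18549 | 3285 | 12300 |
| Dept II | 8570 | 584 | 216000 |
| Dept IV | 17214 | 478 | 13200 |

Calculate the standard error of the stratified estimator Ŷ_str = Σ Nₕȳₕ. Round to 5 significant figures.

185280

Var(Ŷ_str) = Σₕ Nₕ²(1 − fₕ)sₕ²/nₕ.
Dept I: 18549²·(1 − 3285/18549)·12300/3285 = 1.0601287 × 10^9.
Dept II: 8570²·(1 − 584/8570)·216000/584 = 2.5313432 × 10^10.
Dept IV: 17214²·(1 − 478/17214)·13200/478 = 7.9557202 × 10^9.
Sum = 3.4329281 × 10^10.
SE = √(3.4329281 × 10^10) = 185280.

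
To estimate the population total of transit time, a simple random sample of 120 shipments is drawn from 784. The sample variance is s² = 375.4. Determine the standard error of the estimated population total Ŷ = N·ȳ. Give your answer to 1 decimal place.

Var(Ŷ) = N²·Var(ȳ) = N²·(1 − n/N)·s²/n.
f = 120/784 = 0.15306122; Var(ȳ) = 0.84693878·375.4/120 = 2.6495068.
Var(Ŷ) = 784² · 2.6495068 = 1.6285353 × 10^6.
SE(Ŷ) = √(1.6285353 × 10^6) = 1276.1.

1276.1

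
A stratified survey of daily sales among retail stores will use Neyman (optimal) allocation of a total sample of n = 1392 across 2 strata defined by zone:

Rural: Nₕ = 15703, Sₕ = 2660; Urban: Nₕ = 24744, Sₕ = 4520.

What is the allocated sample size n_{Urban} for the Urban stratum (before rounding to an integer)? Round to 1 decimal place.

Neyman allocation: nₕ = n·NₕSₕ / Σⱼ NⱼSⱼ.
Σ NⱼSⱼ = 15703·2660 + 24744·4520 = 1.5361286 × 10^8.
n_{Urban} = 1392·24744·4520 / (1.5361286 × 10^8) = 1013.5.

1013.5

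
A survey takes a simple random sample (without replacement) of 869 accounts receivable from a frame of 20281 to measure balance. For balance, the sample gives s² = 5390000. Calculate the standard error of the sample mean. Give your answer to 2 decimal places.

77.05

Under SRS without replacement, Var(ȳ) = (1 − f)·s²/n with f = n/N = 869/20281 = 0.04284799.
Var(ȳ) = (1 − 0.04284799)·5390000/869 = 0.95715201·6202.5316 = 5936.7657.
SE(ȳ) = √(5936.7657) = 77.05.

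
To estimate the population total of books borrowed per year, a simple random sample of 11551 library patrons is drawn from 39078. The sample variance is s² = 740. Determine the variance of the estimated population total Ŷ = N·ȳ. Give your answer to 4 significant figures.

6.891 × 10^7

Var(Ŷ) = N²·Var(ȳ) = N²·(1 − n/N)·s²/n.
f = 11551/39078 = 0.29558831; Var(ȳ) = 0.70441169·740/11551 = 0.045127231.
Var(Ŷ) = 39078² · 0.045127231 = 6.8913347 × 10^7.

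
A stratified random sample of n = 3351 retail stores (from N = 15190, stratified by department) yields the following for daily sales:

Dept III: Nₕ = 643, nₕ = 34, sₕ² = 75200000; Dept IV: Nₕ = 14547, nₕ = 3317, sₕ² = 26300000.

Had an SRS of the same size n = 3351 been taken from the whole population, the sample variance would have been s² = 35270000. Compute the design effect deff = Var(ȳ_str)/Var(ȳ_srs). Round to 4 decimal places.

Var(ȳ_str) = Σ Wₕ²(1−fₕ)sₕ²/nₕ with Wₕ = Nₕ/15190:
  Dept III: (643/15190)²·(1−34/643)·75200000/34 = 3753.6316
  Dept IV: (14547/15190)²·(1−3317/14547)·26300000/3317 = 5613.6835
  → Var(ȳ_str) = 9367.3151.
Var(ȳ_srs) = (1 − 3351/15190)·35270000/3351 = 8203.294.
deff = 9367.3151 / 8203.294 = 1.1419.

1.1419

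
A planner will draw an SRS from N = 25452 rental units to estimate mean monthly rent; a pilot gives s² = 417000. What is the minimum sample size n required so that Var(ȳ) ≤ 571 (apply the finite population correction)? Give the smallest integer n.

Without fpc, n₀ = s²/D = 417000/571 = 730.2977.
With fpc, (1 − n/N)·s²/n ≤ D requires n ≥ n₀/(1 + n₀/N) = 730.2977/(1 + 730.2977/25452) = 709.9276.
Rounding up, n = 710.

710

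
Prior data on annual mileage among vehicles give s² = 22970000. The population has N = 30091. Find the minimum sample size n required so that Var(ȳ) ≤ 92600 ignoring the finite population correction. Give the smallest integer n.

Without fpc, n₀ = s²/D = 22970000/92600 = 248.0562.
Rounding up, n = 249.

249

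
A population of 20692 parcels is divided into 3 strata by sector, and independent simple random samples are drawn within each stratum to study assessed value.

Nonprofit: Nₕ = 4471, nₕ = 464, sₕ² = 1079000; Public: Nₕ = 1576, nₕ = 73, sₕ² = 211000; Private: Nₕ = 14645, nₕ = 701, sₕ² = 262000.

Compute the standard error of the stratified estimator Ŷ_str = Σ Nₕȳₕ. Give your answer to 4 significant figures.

Var(Ŷ_str) = Σₕ Nₕ²(1 − fₕ)sₕ²/nₕ.
Nonprofit: 4471²·(1 − 464/4471)·1079000/464 = 4.1660788 × 10^10.
Public: 1576²·(1 − 73/1576)·211000/73 = 6.8465974 × 10^9.
Private: 14645²·(1 − 701/14645)·262000/701 = 7.6323807 × 10^10.
Sum = 1.2483119 × 10^11.
SE = √(1.2483119 × 10^11) = 353300.

353300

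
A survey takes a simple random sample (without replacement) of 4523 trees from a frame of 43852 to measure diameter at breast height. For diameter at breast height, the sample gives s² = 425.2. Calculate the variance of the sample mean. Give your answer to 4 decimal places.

0.0843

Under SRS without replacement, Var(ȳ) = (1 − f)·s²/n with f = n/N = 4523/43852 = 0.10314239.
Var(ȳ) = (1 − 0.10314239)·425.2/4523 = 0.89685761·0.094008402 = 0.08431215.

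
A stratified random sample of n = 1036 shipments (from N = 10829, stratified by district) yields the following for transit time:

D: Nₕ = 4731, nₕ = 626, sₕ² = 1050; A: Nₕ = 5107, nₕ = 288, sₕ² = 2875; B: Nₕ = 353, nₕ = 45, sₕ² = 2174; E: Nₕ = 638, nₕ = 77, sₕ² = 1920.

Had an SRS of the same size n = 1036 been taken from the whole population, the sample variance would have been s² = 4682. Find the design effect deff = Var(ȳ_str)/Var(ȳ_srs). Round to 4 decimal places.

Var(ȳ_str) = Σ Wₕ²(1−fₕ)sₕ²/nₕ with Wₕ = Nₕ/10829:
  D: (4731/10829)²·(1−626/4731)·1050/626 = 0.27778217
  A: (5107/10829)²·(1−288/5107)·2875/288 = 2.0950357
  B: (353/10829)²·(1−45/353)·2174/45 = 0.044791514
  E: (638/10829)²·(1−77/638)·1920/77 = 0.076105727
  → Var(ȳ_str) = 2.4937151.
Var(ȳ_srs) = (1 − 1036/10829)·4682/1036 = 4.0869475.
deff = 2.4937151 / 4.0869475 = 0.6102.

0.6102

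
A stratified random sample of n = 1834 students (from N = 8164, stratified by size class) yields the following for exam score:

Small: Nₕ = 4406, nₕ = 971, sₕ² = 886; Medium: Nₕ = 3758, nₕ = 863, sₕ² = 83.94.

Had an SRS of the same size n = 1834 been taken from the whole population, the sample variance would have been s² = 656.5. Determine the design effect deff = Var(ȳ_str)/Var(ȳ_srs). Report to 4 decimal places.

0.8037

Var(ȳ_str) = Σ Wₕ²(1−fₕ)sₕ²/nₕ with Wₕ = Nₕ/8164:
  Small: (4406/8164)²·(1−971/4406)·886/971 = 0.20719522
  Medium: (3758/8164)²·(1−863/3758)·83.94/863 = 0.015876601
  → Var(ȳ_str) = 0.22307182.
Var(ȳ_srs) = (1 − 1834/8164)·656.5/1834 = 0.27754673.
deff = 0.22307182 / 0.27754673 = 0.8037.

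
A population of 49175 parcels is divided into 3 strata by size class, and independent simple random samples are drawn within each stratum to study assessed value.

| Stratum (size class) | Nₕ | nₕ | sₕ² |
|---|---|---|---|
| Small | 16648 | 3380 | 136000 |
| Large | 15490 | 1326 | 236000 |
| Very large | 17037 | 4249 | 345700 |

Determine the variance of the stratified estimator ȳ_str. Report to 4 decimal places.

27.1536

Var(ȳ_str) = Σₕ Wₕ²(1 − fₕ)sₕ²/nₕ with Wₕ = Nₕ/N, N = 49175.
Small: Wₕ = 0.33854601; term = 0.33854601²·(1 − 0.20302739)·136000/3380 = 3.6753694.
Large: Wₕ = 0.31499746; term = 0.31499746²·(1 − 0.08560362)·236000/1326 = 16.147938.
Very large: Wₕ = 0.34645653; term = 0.34645653²·(1 − 0.24939837)·345700/4249 = 7.3302648.
Sum = 27.153572.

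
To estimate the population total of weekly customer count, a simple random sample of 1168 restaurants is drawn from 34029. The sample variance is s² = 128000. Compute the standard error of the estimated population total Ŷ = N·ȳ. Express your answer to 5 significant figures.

350060

Var(Ŷ) = N²·Var(ȳ) = N²·(1 − n/N)·s²/n.
f = 1168/34029 = 0.03432367; Var(ȳ) = 0.96567633·128000/1168 = 105.82754.
Var(Ŷ) = 34029² · 105.82754 = 1.2254542 × 10^11.
SE(Ŷ) = √(1.2254542 × 10^11) = 350060.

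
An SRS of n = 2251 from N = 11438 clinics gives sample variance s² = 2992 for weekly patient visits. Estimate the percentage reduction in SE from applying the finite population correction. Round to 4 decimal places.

f = n/N = 2251/11438 = 0.19680014.
SE_no-fpc = √(s²/n) = 1.1529037; SE_fpc = √((1−f)s²/n) = 1.0332487.
Ratio = √(1−f) = 0.89621418. Reduction = 100·(1 − 0.89621418) = 10.3786%.

10.3786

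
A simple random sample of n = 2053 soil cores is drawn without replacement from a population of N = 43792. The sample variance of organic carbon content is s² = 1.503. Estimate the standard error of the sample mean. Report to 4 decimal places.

0.0264

Under SRS without replacement, Var(ȳ) = (1 − f)·s²/n with f = n/N = 2053/43792 = 0.04688071.
Var(ȳ) = (1 − 0.04688071)·1.503/2053 = 0.95311929·7.3209937 × 10^-4 = 6.9777803 × 10^-4.
SE(ȳ) = √(6.9777803 × 10^-4) = 0.0264.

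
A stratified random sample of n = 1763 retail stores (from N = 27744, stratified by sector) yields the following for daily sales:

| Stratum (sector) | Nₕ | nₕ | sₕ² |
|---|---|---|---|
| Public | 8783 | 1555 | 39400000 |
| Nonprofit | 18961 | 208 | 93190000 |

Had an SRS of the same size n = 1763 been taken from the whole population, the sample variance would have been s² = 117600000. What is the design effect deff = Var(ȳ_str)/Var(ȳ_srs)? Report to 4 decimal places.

3.3467

Var(ȳ_str) = Σ Wₕ²(1−fₕ)sₕ²/nₕ with Wₕ = Nₕ/27744:
  Public: (8783/27744)²·(1−1555/8783)·39400000/1555 = 2089.7229
  Nonprofit: (18961/27744)²·(1−208/18961)·93190000/208 = 206966.39
  → Var(ȳ_str) = 209056.11.
Var(ȳ_srs) = (1 − 1763/27744)·117600000/1763 = 62465.727.
deff = 209056.11 / 62465.727 = 3.3467.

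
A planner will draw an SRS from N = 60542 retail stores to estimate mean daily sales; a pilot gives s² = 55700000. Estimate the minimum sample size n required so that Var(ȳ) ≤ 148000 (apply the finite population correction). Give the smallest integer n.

Without fpc, n₀ = s²/D = 55700000/148000 = 376.3514.
With fpc, (1 − n/N)·s²/n ≤ D requires n ≥ n₀/(1 + n₀/N) = 376.3514/(1 + 376.3514/60542) = 374.0263.
Rounding up, n = 375.

375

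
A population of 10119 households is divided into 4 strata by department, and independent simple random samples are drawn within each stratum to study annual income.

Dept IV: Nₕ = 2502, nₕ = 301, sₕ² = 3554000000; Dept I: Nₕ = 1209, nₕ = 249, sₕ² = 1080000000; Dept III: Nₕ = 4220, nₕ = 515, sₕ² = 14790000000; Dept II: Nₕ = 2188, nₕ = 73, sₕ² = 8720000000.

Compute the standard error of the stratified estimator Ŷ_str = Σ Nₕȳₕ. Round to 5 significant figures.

3.2739 × 10^7

Var(Ŷ_str) = Σₕ Nₕ²(1 − fₕ)sₕ²/nₕ.
Dept IV: 2502²·(1 − 301/2502)·3554000000/301 = 6.5021693 × 10^13.
Dept I: 1209²·(1 − 249/1209)·1080000000/249 = 5.0341012 × 10^12.
Dept III: 4220²·(1 − 515/4220)·14790000000/515 = 4.4901578 × 10^14.
Dept II: 2188²·(1 − 73/2188)·8720000000/73 = 5.5277872 × 10^14.
Sum = 1.0718503 × 10^15.
SE = √(1.0718503 × 10^15) = 3.2739 × 10^7.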